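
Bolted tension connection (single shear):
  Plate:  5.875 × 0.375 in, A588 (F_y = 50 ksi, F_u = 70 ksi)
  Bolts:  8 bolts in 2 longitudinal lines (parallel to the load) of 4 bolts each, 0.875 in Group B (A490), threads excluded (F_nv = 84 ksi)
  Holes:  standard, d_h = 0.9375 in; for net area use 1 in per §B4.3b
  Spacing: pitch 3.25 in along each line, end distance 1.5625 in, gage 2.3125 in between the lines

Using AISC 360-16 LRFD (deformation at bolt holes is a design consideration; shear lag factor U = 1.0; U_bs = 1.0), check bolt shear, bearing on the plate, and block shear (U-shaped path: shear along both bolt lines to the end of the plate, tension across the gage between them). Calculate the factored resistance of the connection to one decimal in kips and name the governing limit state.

Bolt shear: A_b = π(0.875)²/4 = 0.60132 in². φR_n = 0.75 × 84 × 0.60132 × 8 × 1 = 303.1 kips.
Bearing (0.375 in plate, F_u = 70 ksi): end bolts L_c = 1.5625 − 0.9375/2 = 1.09375, R_n = min(1.2×1.09375×0.375×70, 2.4×0.875×0.375×70) = 34.453 kips/bolt; interior L_c = 3.25 − 0.9375 = 2.3125, R_n = 55.125 kips/bolt. φR_n = 0.75 × (2×34.453 + 6×55.125) = 299.7 kips.
Block shear: shear path 2×[1.5625+3×3.25] = 2×11.3125 in, A_gv = 8.4844, A_nv = 2×(11.3125 − 3.5×1)×0.375 = 5.8594 in²; tension across gage: (2.3125 − 1×1)×0.375 = 0.49219 in². R_n = min(0.6×70×5.8594, 0.6×50×8.4844) + 1.0×70×0.49219 = min(246.09, 254.53) + 34.453 = 280.54 kips. φR_n = 0.75 × 280.54 = 210.4 kips.
Governing: min(303.1, 299.7, 210.4) = 210.4 kips → block shear.

210.4 kips (block shear governs)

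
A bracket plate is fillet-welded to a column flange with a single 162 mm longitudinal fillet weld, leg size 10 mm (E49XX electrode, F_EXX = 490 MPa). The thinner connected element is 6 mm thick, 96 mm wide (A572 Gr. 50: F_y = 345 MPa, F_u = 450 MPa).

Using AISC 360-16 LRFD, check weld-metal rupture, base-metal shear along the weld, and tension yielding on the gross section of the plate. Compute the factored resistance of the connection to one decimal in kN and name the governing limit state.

178.8 kN (gross-section yield governs)

Weld metal: throat = 0.707×10 = 7.07 mm, L = 162 mm. φR_n = 0.75 × 0.6 × 490 × 7.07 × 162 = 252.5 kN.
Base metal shear (6 mm plate): yield φR_n = 1.0×0.6×345×6×162 = 201.2 kN; rupture φR_n = 0.75×0.6×450×6×162 = 196.8 kN; take 196.8 kN (rupture).
Tension yield (gross): A_g = 96×6 = 576 mm². φR_n = 0.90 × 345 × 576 = 178.8 kN.
Governing: min(252.5, 196.8, 178.8) = 178.8 kN → gross-section yield.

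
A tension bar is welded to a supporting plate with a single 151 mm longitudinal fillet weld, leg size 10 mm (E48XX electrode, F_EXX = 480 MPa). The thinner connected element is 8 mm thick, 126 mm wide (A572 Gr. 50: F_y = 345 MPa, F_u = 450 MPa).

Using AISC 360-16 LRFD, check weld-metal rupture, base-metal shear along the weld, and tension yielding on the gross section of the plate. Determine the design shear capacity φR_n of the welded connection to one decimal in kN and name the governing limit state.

Weld metal: throat = 0.707×10 = 7.07 mm, L = 151 mm. φR_n = 0.75 × 0.6 × 480 × 7.07 × 151 = 230.6 kN.
Base metal shear (8 mm plate): yield φR_n = 1.0×0.6×345×8×151 = 250.1 kN; rupture φR_n = 0.75×0.6×450×8×151 = 244.6 kN; take 244.6 kN (rupture).
Tension yield (gross): A_g = 126×8 = 1008 mm². φR_n = 0.90 × 345 × 1008 = 313.0 kN.
Governing: min(230.6, 244.6, 313.0) = 230.6 kN → weld metal.

230.6 kN (weld metal governs)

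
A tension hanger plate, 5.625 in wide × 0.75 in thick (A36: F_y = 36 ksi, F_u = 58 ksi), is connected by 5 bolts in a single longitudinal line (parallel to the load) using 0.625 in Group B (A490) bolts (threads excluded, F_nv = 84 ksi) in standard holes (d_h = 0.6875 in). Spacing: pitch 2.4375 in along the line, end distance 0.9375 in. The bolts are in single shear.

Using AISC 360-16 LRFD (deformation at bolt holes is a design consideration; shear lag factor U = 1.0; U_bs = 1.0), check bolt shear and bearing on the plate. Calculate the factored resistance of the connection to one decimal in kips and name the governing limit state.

96.6 kips (bolt shear governs)

Bolt shear: A_b = π(0.625)²/4 = 0.3068 in². φR_n = 0.75 × 84 × 0.3068 × 5 × 1 = 96.6 kips.
Bearing (0.75 in plate, F_u = 58 ksi): end bolts L_c = 0.9375 − 0.6875/2 = 0.59375, R_n = min(1.2×0.59375×0.75×58, 2.4×0.625×0.75×58) = 30.994 kips/bolt; interior L_c = 2.4375 − 0.6875 = 1.75, R_n = 65.25 kips/bolt. φR_n = 0.75 × (1×30.994 + 4×65.25) = 219.0 kips.
Governing: min(96.6, 219.0) = 96.6 kips → bolt shear.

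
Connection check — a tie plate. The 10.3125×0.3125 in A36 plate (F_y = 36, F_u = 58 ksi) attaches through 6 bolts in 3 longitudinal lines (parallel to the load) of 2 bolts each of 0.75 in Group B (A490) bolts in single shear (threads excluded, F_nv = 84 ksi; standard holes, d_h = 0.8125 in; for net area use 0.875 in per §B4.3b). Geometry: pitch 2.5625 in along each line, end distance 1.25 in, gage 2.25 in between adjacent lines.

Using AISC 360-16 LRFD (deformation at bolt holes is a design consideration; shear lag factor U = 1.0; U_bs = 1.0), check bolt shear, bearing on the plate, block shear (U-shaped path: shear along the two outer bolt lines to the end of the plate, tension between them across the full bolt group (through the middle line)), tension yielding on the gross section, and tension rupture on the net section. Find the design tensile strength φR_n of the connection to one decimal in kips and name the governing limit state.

76.0 kips (block shear governs)

Bolt shear: A_b = π(0.75)²/4 = 0.44179 in². φR_n = 0.75 × 84 × 0.44179 × 6 × 1 = 167.0 kips.
Bearing (0.3125 in plate, F_u = 58 ksi): end bolts L_c = 1.25 − 0.8125/2 = 0.84375, R_n = min(1.2×0.84375×0.3125×58, 2.4×0.75×0.3125×58) = 18.352 kips/bolt; interior L_c = 2.5625 − 0.8125 = 1.75, R_n = 32.625 kips/bolt. φR_n = 0.75 × (3×18.352 + 3×32.625) = 114.7 kips.
Block shear: shear path 2×[1.25+1×2.5625] = 2×3.8125 in, A_gv = 2.3828, A_nv = 2×(3.8125 − 1.5×0.875)×0.3125 = 1.5625 in²; tension across gage: (4.5 − 2×0.875)×0.3125 = 0.85938 in². R_n = min(0.6×58×1.5625, 0.6×36×2.3828) + 1.0×58×0.85938 = min(54.375, 51.468) + 49.844 = 101.31 kips. φR_n = 0.75 × 101.31 = 76.0 kips.
Tension yield (gross): A_g = 10.3125×0.3125 = 3.2227 in². φR_n = 0.90 × 36 × 3.2227 = 104.4 kips.
Tension rupture (net): A_n = (10.3125 − 3×0.875)×0.3125 = 2.4023 in² (U = 1.0, A_e = A_n). φR_n = 0.75 × 58 × 2.4023 = 104.5 kips.
Governing: min(167.0, 114.7, 76.0, 104.4, 104.5) = 76.0 kips → block shear.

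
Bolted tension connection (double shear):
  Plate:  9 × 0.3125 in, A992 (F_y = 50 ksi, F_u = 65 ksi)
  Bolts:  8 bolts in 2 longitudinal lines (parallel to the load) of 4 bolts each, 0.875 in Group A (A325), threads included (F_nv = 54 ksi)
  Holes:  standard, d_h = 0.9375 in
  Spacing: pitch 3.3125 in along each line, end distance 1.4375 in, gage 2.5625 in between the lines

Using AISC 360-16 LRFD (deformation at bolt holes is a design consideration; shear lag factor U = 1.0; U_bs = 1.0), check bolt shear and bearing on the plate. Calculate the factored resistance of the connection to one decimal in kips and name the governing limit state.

227.4 kips (bearing governs)

Bolt shear: A_b = π(0.875)²/4 = 0.60132 in². φR_n = 0.75 × 54 × 0.60132 × 8 × 2 = 389.7 kips.
Bearing (0.3125 in plate, F_u = 65 ksi): end bolts L_c = 1.4375 − 0.9375/2 = 0.96875, R_n = min(1.2×0.96875×0.3125×65, 2.4×0.875×0.3125×65) = 23.613 kips/bolt; interior L_c = 3.3125 − 0.9375 = 2.375, R_n = 42.656 kips/bolt. φR_n = 0.75 × (2×23.613 + 6×42.656) = 227.4 kips.
Governing: min(389.7, 227.4) = 227.4 kips → bearing.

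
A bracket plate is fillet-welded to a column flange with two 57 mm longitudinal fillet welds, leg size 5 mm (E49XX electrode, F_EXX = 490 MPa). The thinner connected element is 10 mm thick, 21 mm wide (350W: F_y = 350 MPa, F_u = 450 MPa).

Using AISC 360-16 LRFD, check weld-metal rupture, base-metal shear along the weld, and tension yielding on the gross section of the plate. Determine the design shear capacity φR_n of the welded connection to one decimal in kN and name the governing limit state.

66.2 kN (gross-section yield governs)

Weld metal: throat = 0.707×5 = 3.535 mm, L = 2×57 = 114 mm. φR_n = 0.75 × 0.6 × 490 × 3.535 × 114 = 88.9 kN.
Base metal shear (10 mm plate): yield φR_n = 1.0×0.6×350×10×114 = 239.4 kN; rupture φR_n = 0.75×0.6×450×10×114 = 230.9 kN; take 230.9 kN (rupture).
Tension yield (gross): A_g = 21×10 = 210 mm². φR_n = 0.90 × 350 × 210 = 66.2 kN.
Governing: min(88.9, 230.9, 66.2) = 66.2 kN → gross-section yield.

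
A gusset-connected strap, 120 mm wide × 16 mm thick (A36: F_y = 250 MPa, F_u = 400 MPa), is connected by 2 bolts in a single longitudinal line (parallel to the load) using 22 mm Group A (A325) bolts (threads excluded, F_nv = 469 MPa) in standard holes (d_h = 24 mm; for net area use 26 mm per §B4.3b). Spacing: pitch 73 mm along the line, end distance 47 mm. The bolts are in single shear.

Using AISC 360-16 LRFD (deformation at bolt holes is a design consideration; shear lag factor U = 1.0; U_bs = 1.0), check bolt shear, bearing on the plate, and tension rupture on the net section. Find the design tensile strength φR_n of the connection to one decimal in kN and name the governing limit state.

Bolt shear: A_b = π(22)²/4 = 380.13 mm². φR_n = 0.75 × 469 × 380.13 × 2 × 1 = 267.4 kN.
Bearing (16 mm plate, F_u = 400 MPa): end bolts L_c = 47 − 24/2 = 35, R_n = min(1.2×35×16×400, 2.4×22×16×400) = 268.8 kN/bolt; interior L_c = 73 − 24 = 49, R_n = 337.92 kN/bolt. φR_n = 0.75 × (1×268.8 + 1×337.92) = 455.0 kN.
Tension rupture (net): A_n = (120 − 1×26)×16 = 1504 mm² (U = 1.0, A_e = A_n). φR_n = 0.75 × 400 × 1504 = 451.2 kN.
Governing: min(267.4, 455.0, 451.2) = 267.4 kN → bolt shear.

267.4 kN (bolt shear governs)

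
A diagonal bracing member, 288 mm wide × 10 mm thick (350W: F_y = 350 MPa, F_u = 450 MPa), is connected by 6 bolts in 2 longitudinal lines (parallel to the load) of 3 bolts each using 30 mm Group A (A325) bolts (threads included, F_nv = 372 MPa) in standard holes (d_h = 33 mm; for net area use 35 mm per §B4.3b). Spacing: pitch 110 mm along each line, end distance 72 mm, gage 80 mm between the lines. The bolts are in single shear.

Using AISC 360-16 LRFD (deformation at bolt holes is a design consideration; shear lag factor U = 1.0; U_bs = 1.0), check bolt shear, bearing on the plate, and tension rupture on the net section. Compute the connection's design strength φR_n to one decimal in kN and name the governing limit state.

735.8 kN (net-section rupture governs)

Bolt shear: A_b = π(30)²/4 = 706.86 mm². φR_n = 0.75 × 372 × 706.86 × 6 × 1 = 1183.3 kN.
Bearing (10 mm plate, F_u = 450 MPa): end bolts L_c = 72 − 33/2 = 55.5, R_n = min(1.2×55.5×10×450, 2.4×30×10×450) = 299.7 kN/bolt; interior L_c = 110 − 33 = 77, R_n = 324 kN/bolt. φR_n = 0.75 × (2×299.7 + 4×324) = 1421.6 kN.
Tension rupture (net): A_n = (288 − 2×35)×10 = 2180 mm² (U = 1.0, A_e = A_n). φR_n = 0.75 × 450 × 2180 = 735.8 kN.
Governing: min(1183.3, 1421.6, 735.8) = 735.8 kN → net-section rupture.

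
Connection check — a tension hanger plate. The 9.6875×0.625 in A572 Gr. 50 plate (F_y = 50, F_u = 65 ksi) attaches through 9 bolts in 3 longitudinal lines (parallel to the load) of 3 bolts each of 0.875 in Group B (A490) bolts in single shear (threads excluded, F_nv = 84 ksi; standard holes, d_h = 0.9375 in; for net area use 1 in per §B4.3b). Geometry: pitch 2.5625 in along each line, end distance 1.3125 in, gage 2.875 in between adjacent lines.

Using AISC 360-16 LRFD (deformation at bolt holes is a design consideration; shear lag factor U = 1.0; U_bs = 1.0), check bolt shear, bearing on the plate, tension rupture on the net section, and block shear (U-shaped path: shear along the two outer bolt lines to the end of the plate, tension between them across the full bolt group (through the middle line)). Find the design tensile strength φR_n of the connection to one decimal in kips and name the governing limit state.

203.8 kips (net-section rupture governs)

Bolt shear: A_b = π(0.875)²/4 = 0.60132 in². φR_n = 0.75 × 84 × 0.60132 × 9 × 1 = 340.9 kips.
Bearing (0.625 in plate, F_u = 65 ksi): end bolts L_c = 1.3125 − 0.9375/2 = 0.84375, R_n = min(1.2×0.84375×0.625×65, 2.4×0.875×0.625×65) = 41.133 kips/bolt; interior L_c = 2.5625 − 0.9375 = 1.625, R_n = 79.219 kips/bolt. φR_n = 0.75 × (3×41.133 + 6×79.219) = 449.0 kips.
Tension rupture (net): A_n = (9.6875 − 3×1)×0.625 = 4.1797 in² (U = 1.0, A_e = A_n). φR_n = 0.75 × 65 × 4.1797 = 203.8 kips.
Block shear: shear path 2×[1.3125+2×2.5625] = 2×6.4375 in, A_gv = 8.0469, A_nv = 2×(6.4375 − 2.5×1)×0.625 = 4.9219 in²; tension across gage: (5.75 − 2×1)×0.625 = 2.3438 in². R_n = min(0.6×65×4.9219, 0.6×50×8.0469) + 1.0×65×2.3438 = min(191.95, 241.41) + 152.35 = 344.3 kips. φR_n = 0.75 × 344.3 = 258.2 kips.
Governing: min(340.9, 449.0, 203.8, 258.2) = 203.8 kips → net-section rupture.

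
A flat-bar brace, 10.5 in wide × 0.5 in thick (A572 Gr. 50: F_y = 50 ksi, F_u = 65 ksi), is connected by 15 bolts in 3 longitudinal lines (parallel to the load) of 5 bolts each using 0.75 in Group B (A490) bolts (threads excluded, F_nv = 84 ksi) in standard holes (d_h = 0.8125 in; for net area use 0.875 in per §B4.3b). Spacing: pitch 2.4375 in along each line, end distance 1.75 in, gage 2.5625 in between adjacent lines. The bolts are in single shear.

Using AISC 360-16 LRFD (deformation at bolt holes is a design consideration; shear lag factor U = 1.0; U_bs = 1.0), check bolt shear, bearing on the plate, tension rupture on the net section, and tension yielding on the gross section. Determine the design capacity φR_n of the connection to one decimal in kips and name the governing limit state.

192.0 kips (net-section rupture governs)

Bolt shear: A_b = π(0.75)²/4 = 0.44179 in². φR_n = 0.75 × 84 × 0.44179 × 15 × 1 = 417.5 kips.
Bearing (0.5 in plate, F_u = 65 ksi): end bolts L_c = 1.75 − 0.8125/2 = 1.34375, R_n = min(1.2×1.34375×0.5×65, 2.4×0.75×0.5×65) = 52.406 kips/bolt; interior L_c = 2.4375 − 0.8125 = 1.625, R_n = 58.5 kips/bolt. φR_n = 0.75 × (3×52.406 + 12×58.5) = 644.4 kips.
Tension rupture (net): A_n = (10.5 − 3×0.875)×0.5 = 3.9375 in² (U = 1.0, A_e = A_n). φR_n = 0.75 × 65 × 3.9375 = 192.0 kips.
Tension yield (gross): A_g = 10.5×0.5 = 5.25 in². φR_n = 0.90 × 50 × 5.25 = 236.3 kips.
Governing: min(417.5, 644.4, 192.0, 236.3) = 192.0 kips → net-section rupture.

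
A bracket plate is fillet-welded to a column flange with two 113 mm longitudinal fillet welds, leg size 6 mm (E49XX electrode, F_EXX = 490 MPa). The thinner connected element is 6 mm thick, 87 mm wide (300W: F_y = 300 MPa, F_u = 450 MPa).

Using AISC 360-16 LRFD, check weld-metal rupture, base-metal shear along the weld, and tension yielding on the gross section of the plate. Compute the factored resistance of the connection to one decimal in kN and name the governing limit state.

Weld metal: throat = 0.707×6 = 4.242 mm, L = 2×113 = 226 mm. φR_n = 0.75 × 0.6 × 490 × 4.242 × 226 = 211.4 kN.
Base metal shear (6 mm plate): yield φR_n = 1.0×0.6×300×6×226 = 244.1 kN; rupture φR_n = 0.75×0.6×450×6×226 = 274.6 kN; take 244.1 kN (yield).
Tension yield (gross): A_g = 87×6 = 522 mm². φR_n = 0.90 × 300 × 522 = 140.9 kN.
Governing: min(211.4, 244.1, 140.9) = 140.9 kN → gross-section yield.

140.9 kN (gross-section yield governs)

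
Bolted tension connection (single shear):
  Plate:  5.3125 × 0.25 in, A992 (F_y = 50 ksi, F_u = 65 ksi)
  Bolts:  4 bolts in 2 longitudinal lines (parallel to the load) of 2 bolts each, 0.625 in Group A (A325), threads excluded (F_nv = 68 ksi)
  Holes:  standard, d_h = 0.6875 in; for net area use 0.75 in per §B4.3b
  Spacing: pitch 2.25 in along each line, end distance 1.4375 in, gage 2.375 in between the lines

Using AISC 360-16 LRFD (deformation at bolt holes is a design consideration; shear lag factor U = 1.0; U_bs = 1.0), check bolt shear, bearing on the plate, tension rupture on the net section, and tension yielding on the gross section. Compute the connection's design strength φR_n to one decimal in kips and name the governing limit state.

46.5 kips (net-section rupture governs)

Bolt shear: A_b = π(0.625)²/4 = 0.3068 in². φR_n = 0.75 × 68 × 0.3068 × 4 × 1 = 62.6 kips.
Bearing (0.25 in plate, F_u = 65 ksi): end bolts L_c = 1.4375 − 0.6875/2 = 1.09375, R_n = min(1.2×1.09375×0.25×65, 2.4×0.625×0.25×65) = 21.328 kips/bolt; interior L_c = 2.25 − 0.6875 = 1.5625, R_n = 24.375 kips/bolt. φR_n = 0.75 × (2×21.328 + 2×24.375) = 68.6 kips.
Tension rupture (net): A_n = (5.3125 − 2×0.75)×0.25 = 0.95313 in² (U = 1.0, A_e = A_n). φR_n = 0.75 × 65 × 0.95313 = 46.5 kips.
Tension yield (gross): A_g = 5.3125×0.25 = 1.3281 in². φR_n = 0.90 × 50 × 1.3281 = 59.8 kips.
Governing: min(62.6, 68.6, 46.5, 59.8) = 46.5 kips → net-section rupture.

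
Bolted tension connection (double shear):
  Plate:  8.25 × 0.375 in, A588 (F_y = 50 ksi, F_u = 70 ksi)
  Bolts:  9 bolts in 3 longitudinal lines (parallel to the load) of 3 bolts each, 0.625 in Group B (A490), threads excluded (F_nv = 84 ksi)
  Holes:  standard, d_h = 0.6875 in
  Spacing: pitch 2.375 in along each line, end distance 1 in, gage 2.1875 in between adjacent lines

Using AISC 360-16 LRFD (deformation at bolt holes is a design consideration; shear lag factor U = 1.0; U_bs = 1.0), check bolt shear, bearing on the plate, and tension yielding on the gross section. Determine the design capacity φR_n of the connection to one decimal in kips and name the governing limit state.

139.2 kips (gross-section yield governs)

Bolt shear: A_b = π(0.625)²/4 = 0.3068 in². φR_n = 0.75 × 84 × 0.3068 × 9 × 2 = 347.9 kips.
Bearing (0.375 in plate, F_u = 70 ksi): end bolts L_c = 1 − 0.6875/2 = 0.65625, R_n = min(1.2×0.65625×0.375×70, 2.4×0.625×0.375×70) = 20.672 kips/bolt; interior L_c = 2.375 − 0.6875 = 1.6875, R_n = 39.375 kips/bolt. φR_n = 0.75 × (3×20.672 + 6×39.375) = 223.7 kips.
Tension yield (gross): A_g = 8.25×0.375 = 3.0938 in². φR_n = 0.90 × 50 × 3.0938 = 139.2 kips.
Governing: min(347.9, 223.7, 139.2) = 139.2 kips → gross-section yield.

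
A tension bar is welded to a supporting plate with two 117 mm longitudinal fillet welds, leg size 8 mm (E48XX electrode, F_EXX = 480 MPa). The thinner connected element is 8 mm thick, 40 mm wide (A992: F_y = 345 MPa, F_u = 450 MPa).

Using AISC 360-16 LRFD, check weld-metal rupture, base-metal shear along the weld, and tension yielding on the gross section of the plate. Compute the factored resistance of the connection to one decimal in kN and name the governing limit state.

Weld metal: throat = 0.707×8 = 5.656 mm, L = 2×117 = 234 mm. φR_n = 0.75 × 0.6 × 480 × 5.656 × 234 = 285.9 kN.
Base metal shear (8 mm plate): yield φR_n = 1.0×0.6×345×8×234 = 387.5 kN; rupture φR_n = 0.75×0.6×450×8×234 = 379.1 kN; take 379.1 kN (rupture).
Tension yield (gross): A_g = 40×8 = 320 mm². φR_n = 0.90 × 345 × 320 = 99.4 kN.
Governing: min(285.9, 379.1, 99.4) = 99.4 kN → gross-section yield.

99.4 kN (gross-section yield governs)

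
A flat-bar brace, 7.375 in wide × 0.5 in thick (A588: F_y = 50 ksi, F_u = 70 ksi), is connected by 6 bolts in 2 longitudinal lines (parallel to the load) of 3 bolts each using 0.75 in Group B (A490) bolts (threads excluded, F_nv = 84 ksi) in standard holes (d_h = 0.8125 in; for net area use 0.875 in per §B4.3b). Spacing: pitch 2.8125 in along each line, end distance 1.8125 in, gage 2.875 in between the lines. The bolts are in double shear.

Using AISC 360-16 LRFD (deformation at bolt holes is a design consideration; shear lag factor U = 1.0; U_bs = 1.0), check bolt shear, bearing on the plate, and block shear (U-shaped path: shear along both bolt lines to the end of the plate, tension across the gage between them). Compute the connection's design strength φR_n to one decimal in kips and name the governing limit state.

Bolt shear: A_b = π(0.75)²/4 = 0.44179 in². φR_n = 0.75 × 84 × 0.44179 × 6 × 2 = 334.0 kips.
Bearing (0.5 in plate, F_u = 70 ksi): end bolts L_c = 1.8125 − 0.8125/2 = 1.40625, R_n = min(1.2×1.40625×0.5×70, 2.4×0.75×0.5×70) = 59.063 kips/bolt; interior L_c = 2.8125 − 0.8125 = 2, R_n = 63 kips/bolt. φR_n = 0.75 × (2×59.063 + 4×63) = 277.6 kips.
Block shear: shear path 2×[1.8125+2×2.8125] = 2×7.4375 in, A_gv = 7.4375, A_nv = 2×(7.4375 − 2.5×0.875)×0.5 = 5.25 in²; tension across gage: (2.875 − 1×0.875)×0.5 = 1 in². R_n = min(0.6×70×5.25, 0.6×50×7.4375) + 1.0×70×1 = min(220.5, 223.13) + 70 = 290.5 kips. φR_n = 0.75 × 290.5 = 217.9 kips.
Governing: min(334.0, 277.6, 217.9) = 217.9 kips → block shear.

217.9 kips (block shear governs)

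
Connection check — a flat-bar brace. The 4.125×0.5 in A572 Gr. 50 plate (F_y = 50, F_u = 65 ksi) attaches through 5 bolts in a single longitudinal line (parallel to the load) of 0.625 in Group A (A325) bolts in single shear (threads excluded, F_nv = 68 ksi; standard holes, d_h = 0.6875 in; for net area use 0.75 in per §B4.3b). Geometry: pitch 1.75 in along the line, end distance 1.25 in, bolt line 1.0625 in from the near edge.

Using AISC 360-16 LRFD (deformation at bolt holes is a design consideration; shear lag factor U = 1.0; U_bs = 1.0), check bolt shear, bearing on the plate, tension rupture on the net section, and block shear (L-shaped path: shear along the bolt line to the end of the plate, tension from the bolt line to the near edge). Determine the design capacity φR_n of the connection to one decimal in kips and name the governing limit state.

Bolt shear: A_b = π(0.625)²/4 = 0.3068 in². φR_n = 0.75 × 68 × 0.3068 × 5 × 1 = 78.2 kips.
Bearing (0.5 in plate, F_u = 65 ksi): end bolts L_c = 1.25 − 0.6875/2 = 0.90625, R_n = min(1.2×0.90625×0.5×65, 2.4×0.625×0.5×65) = 35.344 kips/bolt; interior L_c = 1.75 − 0.6875 = 1.0625, R_n = 41.438 kips/bolt. φR_n = 0.75 × (1×35.344 + 4×41.438) = 150.8 kips.
Tension rupture (net): A_n = (4.125 − 1×0.75)×0.5 = 1.6875 in² (U = 1.0, A_e = A_n). φR_n = 0.75 × 65 × 1.6875 = 82.3 kips.
Block shear: shear path 1×[1.25+4×1.75] = 1×8.25 in, A_gv = 4.125, A_nv = 1×(8.25 − 4.5×0.75)×0.5 = 2.4375 in²; tension to near edge: (1.0625 − 0.5×0.75)×0.5 = 0.34375 in². R_n = min(0.6×65×2.4375, 0.6×50×4.125) + 1.0×65×0.34375 = min(95.063, 123.75) + 22.344 = 117.41 kips. φR_n = 0.75 × 117.41 = 88.1 kips.
Governing: min(78.2, 150.8, 82.3, 88.1) = 78.2 kips → bolt shear.

78.2 kips (bolt shear governs)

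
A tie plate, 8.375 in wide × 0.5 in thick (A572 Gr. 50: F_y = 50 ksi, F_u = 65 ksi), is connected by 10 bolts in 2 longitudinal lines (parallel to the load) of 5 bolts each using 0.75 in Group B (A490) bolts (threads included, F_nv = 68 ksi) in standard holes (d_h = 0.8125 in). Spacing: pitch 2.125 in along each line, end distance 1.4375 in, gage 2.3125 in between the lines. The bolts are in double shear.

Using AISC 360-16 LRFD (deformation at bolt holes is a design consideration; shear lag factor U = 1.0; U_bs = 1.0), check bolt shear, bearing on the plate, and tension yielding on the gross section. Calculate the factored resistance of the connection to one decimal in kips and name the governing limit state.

Bolt shear: A_b = π(0.75)²/4 = 0.44179 in². φR_n = 0.75 × 68 × 0.44179 × 10 × 2 = 450.6 kips.
Bearing (0.5 in plate, F_u = 65 ksi): end bolts L_c = 1.4375 − 0.8125/2 = 1.03125, R_n = min(1.2×1.03125×0.5×65, 2.4×0.75×0.5×65) = 40.219 kips/bolt; interior L_c = 2.125 − 0.8125 = 1.3125, R_n = 51.188 kips/bolt. φR_n = 0.75 × (2×40.219 + 8×51.188) = 367.5 kips.
Tension yield (gross): A_g = 8.375×0.5 = 4.1875 in². φR_n = 0.90 × 50 × 4.1875 = 188.4 kips.
Governing: min(450.6, 367.5, 188.4) = 188.4 kips → gross-section yield.

188.4 kips (gross-section yield governs)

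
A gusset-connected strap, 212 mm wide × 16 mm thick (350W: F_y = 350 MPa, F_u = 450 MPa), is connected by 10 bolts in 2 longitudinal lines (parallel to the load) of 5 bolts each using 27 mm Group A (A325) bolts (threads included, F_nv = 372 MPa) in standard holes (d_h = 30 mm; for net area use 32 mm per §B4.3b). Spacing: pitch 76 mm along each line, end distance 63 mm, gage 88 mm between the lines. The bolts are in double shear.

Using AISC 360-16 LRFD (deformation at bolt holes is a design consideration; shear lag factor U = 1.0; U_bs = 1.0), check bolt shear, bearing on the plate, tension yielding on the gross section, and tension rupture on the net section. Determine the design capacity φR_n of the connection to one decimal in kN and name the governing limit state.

799.2 kN (net-section rupture governs)

Bolt shear: A_b = π(27)²/4 = 572.56 mm². φR_n = 0.75 × 372 × 572.56 × 10 × 2 = 3194.9 kN.
Bearing (16 mm plate, F_u = 450 MPa): end bolts L_c = 63 − 30/2 = 48, R_n = min(1.2×48×16×450, 2.4×27×16×450) = 414.72 kN/bolt; interior L_c = 76 − 30 = 46, R_n = 397.44 kN/bolt. φR_n = 0.75 × (2×414.72 + 8×397.44) = 3006.7 kN.
Tension yield (gross): A_g = 212×16 = 3392 mm². φR_n = 0.90 × 350 × 3392 = 1068.5 kN.
Tension rupture (net): A_n = (212 − 2×32)×16 = 2368 mm² (U = 1.0, A_e = A_n). φR_n = 0.75 × 450 × 2368 = 799.2 kN.
Governing: min(3194.9, 3006.7, 1068.5, 799.2) = 799.2 kN → net-section rupture.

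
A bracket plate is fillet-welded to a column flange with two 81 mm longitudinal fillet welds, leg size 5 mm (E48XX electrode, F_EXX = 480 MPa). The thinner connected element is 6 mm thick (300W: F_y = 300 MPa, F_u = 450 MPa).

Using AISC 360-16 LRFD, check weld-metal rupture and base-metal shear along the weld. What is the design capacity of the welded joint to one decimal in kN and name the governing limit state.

Weld metal: throat = 0.707×5 = 3.535 mm, L = 2×81 = 162 mm. φR_n = 0.75 × 0.6 × 480 × 3.535 × 162 = 123.7 kN.
Base metal shear (6 mm plate): yield φR_n = 1.0×0.6×300×6×162 = 175.0 kN; rupture φR_n = 0.75×0.6×450×6×162 = 196.8 kN; take 175.0 kN (yield).
Governing: min(123.7, 175.0) = 123.7 kN → weld metal.

123.7 kN (weld metal governs)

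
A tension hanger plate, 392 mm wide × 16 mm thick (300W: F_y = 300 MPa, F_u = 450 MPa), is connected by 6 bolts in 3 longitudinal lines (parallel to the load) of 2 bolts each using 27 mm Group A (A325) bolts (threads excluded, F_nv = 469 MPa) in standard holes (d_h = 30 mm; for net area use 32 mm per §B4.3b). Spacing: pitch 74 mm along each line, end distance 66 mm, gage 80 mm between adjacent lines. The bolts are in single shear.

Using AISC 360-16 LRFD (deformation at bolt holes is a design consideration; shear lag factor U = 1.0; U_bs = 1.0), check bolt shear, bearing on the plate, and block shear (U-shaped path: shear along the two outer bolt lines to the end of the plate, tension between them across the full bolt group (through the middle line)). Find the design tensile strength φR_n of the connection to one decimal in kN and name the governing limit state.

1114.6 kN (block shear governs)

Bolt shear: A_b = π(27)²/4 = 572.56 mm². φR_n = 0.75 × 469 × 572.56 × 6 × 1 = 1208.4 kN.
Bearing (16 mm plate, F_u = 450 MPa): end bolts L_c = 66 − 30/2 = 51, R_n = min(1.2×51×16×450, 2.4×27×16×450) = 440.64 kN/bolt; interior L_c = 74 − 30 = 44, R_n = 380.16 kN/bolt. φR_n = 0.75 × (3×440.64 + 3×380.16) = 1846.8 kN.
Block shear: shear path 2×[66+1×74] = 2×140 mm, A_gv = 4480, A_nv = 2×(140 − 1.5×32)×16 = 2944 mm²; tension across gage: (160 − 2×32)×16 = 1536 mm². R_n = min(0.6×450×2944, 0.6×300×4480) + 1.0×450×1536 = min(794.88, 806.4) + 691.2 = 1486.1 kN. φR_n = 0.75 × 1486.1 = 1114.6 kN.
Governing: min(1208.4, 1846.8, 1114.6) = 1114.6 kN → block shear.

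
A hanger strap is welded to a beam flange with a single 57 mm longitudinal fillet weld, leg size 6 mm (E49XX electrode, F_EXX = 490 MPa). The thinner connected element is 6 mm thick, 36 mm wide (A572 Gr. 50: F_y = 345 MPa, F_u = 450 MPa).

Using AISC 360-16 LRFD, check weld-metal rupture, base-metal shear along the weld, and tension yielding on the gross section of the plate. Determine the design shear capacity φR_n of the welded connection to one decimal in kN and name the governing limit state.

Weld metal: throat = 0.707×6 = 4.242 mm, L = 57 mm. φR_n = 0.75 × 0.6 × 490 × 4.242 × 57 = 53.3 kN.
Base metal shear (6 mm plate): yield φR_n = 1.0×0.6×345×6×57 = 70.8 kN; rupture φR_n = 0.75×0.6×450×6×57 = 69.3 kN; take 69.3 kN (rupture).
Tension yield (gross): A_g = 36×6 = 216 mm². φR_n = 0.90 × 345 × 216 = 67.1 kN.
Governing: min(53.3, 69.3, 67.1) = 53.3 kN → weld metal.

53.3 kN (weld metal governs)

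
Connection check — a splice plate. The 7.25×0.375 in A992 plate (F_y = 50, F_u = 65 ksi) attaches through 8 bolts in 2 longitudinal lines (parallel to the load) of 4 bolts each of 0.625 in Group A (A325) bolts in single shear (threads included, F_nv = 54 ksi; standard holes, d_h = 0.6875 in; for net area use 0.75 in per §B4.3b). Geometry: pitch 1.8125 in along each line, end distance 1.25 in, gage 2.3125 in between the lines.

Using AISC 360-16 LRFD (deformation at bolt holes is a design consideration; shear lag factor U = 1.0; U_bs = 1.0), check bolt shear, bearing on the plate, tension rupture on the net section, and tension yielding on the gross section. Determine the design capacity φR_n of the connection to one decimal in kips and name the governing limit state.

Bolt shear: A_b = π(0.625)²/4 = 0.3068 in². φR_n = 0.75 × 54 × 0.3068 × 8 × 1 = 99.4 kips.
Bearing (0.375 in plate, F_u = 65 ksi): end bolts L_c = 1.25 − 0.6875/2 = 0.90625, R_n = min(1.2×0.90625×0.375×65, 2.4×0.625×0.375×65) = 26.508 kips/bolt; interior L_c = 1.8125 − 0.6875 = 1.125, R_n = 32.906 kips/bolt. φR_n = 0.75 × (2×26.508 + 6×32.906) = 187.8 kips.
Tension rupture (net): A_n = (7.25 − 2×0.75)×0.375 = 2.1563 in² (U = 1.0, A_e = A_n). φR_n = 0.75 × 65 × 2.1563 = 105.1 kips.
Tension yield (gross): A_g = 7.25×0.375 = 2.7188 in². φR_n = 0.90 × 50 × 2.7188 = 122.3 kips.
Governing: min(99.4, 187.8, 105.1, 122.3) = 99.4 kips → bolt shear.

99.4 kips (bolt shear governs)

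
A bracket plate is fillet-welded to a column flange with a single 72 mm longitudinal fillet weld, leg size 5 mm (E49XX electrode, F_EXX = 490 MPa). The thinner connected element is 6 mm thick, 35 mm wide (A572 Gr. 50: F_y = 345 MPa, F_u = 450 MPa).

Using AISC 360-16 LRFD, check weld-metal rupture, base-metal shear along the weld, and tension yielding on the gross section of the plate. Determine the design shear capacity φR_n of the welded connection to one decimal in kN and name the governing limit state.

56.1 kN (weld metal governs)

Weld metal: throat = 0.707×5 = 3.535 mm, L = 72 mm. φR_n = 0.75 × 0.6 × 490 × 3.535 × 72 = 56.1 kN.
Base metal shear (6 mm plate): yield φR_n = 1.0×0.6×345×6×72 = 89.4 kN; rupture φR_n = 0.75×0.6×450×6×72 = 87.5 kN; take 87.5 kN (rupture).
Tension yield (gross): A_g = 35×6 = 210 mm². φR_n = 0.90 × 345 × 210 = 65.2 kN.
Governing: min(56.1, 87.5, 65.2) = 56.1 kN → weld metal.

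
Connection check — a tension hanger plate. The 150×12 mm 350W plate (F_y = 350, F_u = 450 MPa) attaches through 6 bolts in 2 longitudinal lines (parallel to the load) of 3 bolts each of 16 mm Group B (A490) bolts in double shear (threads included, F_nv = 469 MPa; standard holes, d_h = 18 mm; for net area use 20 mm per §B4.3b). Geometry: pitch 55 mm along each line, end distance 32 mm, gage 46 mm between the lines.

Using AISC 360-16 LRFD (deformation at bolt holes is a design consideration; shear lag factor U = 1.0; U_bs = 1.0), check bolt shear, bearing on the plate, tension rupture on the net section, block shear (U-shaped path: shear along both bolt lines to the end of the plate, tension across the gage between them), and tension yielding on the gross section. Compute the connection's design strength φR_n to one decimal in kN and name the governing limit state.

Bolt shear: A_b = π(16)²/4 = 201.06 mm². φR_n = 0.75 × 469 × 201.06 × 6 × 2 = 848.7 kN.
Bearing (12 mm plate, F_u = 450 MPa): end bolts L_c = 32 − 18/2 = 23, R_n = min(1.2×23×12×450, 2.4×16×12×450) = 149.04 kN/bolt; interior L_c = 55 − 18 = 37, R_n = 207.36 kN/bolt. φR_n = 0.75 × (2×149.04 + 4×207.36) = 845.6 kN.
Tension rupture (net): A_n = (150 − 2×20)×12 = 1320 mm² (U = 1.0, A_e = A_n). φR_n = 0.75 × 450 × 1320 = 445.5 kN.
Block shear: shear path 2×[32+2×55] = 2×142 mm, A_gv = 3408, A_nv = 2×(142 − 2.5×20)×12 = 2208 mm²; tension across gage: (46 − 1×20)×12 = 312 mm². R_n = min(0.6×450×2208, 0.6×350×3408) + 1.0×450×312 = min(596.16, 715.68) + 140.4 = 736.56 kN. φR_n = 0.75 × 736.56 = 552.4 kN.
Tension yield (gross): A_g = 150×12 = 1800 mm². φR_n = 0.90 × 350 × 1800 = 567.0 kN.
Governing: min(848.7, 845.6, 445.5, 552.4, 567.0) = 445.5 kN → net-section rupture.

445.5 kN (net-section rupture governs)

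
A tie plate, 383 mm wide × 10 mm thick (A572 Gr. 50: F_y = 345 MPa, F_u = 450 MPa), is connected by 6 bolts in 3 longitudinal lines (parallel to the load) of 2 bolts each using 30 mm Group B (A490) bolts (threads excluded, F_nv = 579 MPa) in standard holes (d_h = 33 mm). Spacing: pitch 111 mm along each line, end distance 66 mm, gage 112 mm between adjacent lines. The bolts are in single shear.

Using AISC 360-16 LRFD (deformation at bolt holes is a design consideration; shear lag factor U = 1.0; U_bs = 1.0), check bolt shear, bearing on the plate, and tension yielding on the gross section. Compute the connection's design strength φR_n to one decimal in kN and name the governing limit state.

1189.2 kN (gross-section yield governs)

Bolt shear: A_b = π(30)²/4 = 706.86 mm². φR_n = 0.75 × 579 × 706.86 × 6 × 1 = 1841.7 kN.
Bearing (10 mm plate, F_u = 450 MPa): end bolts L_c = 66 − 33/2 = 49.5, R_n = min(1.2×49.5×10×450, 2.4×30×10×450) = 267.3 kN/bolt; interior L_c = 111 − 33 = 78, R_n = 324 kN/bolt. φR_n = 0.75 × (3×267.3 + 3×324) = 1330.4 kN.
Tension yield (gross): A_g = 383×10 = 3830 mm². φR_n = 0.90 × 345 × 3830 = 1189.2 kN.
Governing: min(1841.7, 1330.4, 1189.2) = 1189.2 kN → gross-section yield.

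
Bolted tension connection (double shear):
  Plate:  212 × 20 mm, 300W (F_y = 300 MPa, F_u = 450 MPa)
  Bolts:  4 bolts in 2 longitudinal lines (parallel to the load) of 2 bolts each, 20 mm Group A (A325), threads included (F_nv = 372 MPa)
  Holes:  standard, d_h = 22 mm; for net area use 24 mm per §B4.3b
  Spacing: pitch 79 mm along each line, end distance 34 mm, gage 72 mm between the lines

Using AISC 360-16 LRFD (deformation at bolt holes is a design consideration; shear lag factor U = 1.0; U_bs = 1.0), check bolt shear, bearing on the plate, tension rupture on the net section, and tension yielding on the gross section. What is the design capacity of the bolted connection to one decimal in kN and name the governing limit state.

701.2 kN (bolt shear governs)

Bolt shear: A_b = π(20)²/4 = 314.16 mm². φR_n = 0.75 × 372 × 314.16 × 4 × 2 = 701.2 kN.
Bearing (20 mm plate, F_u = 450 MPa): end bolts L_c = 34 − 22/2 = 23, R_n = min(1.2×23×20×450, 2.4×20×20×450) = 248.4 kN/bolt; interior L_c = 79 − 22 = 57, R_n = 432 kN/bolt. φR_n = 0.75 × (2×248.4 + 2×432) = 1020.6 kN.
Tension rupture (net): A_n = (212 − 2×24)×20 = 3280 mm² (U = 1.0, A_e = A_n). φR_n = 0.75 × 450 × 3280 = 1107.0 kN.
Tension yield (gross): A_g = 212×20 = 4240 mm². φR_n = 0.90 × 300 × 4240 = 1144.8 kN.
Governing: min(701.2, 1020.6, 1107.0, 1144.8) = 701.2 kN → bolt shear.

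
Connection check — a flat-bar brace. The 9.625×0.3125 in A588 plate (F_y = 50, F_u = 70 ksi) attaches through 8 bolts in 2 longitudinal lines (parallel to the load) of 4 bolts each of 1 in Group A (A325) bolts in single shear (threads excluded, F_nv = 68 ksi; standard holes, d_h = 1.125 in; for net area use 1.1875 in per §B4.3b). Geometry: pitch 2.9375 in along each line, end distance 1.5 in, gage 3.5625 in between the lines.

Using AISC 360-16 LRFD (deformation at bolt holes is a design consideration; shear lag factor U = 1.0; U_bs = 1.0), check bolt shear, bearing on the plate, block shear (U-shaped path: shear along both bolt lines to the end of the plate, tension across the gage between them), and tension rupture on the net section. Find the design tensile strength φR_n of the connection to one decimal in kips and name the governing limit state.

118.9 kips (net-section rupture governs)

Bolt shear: A_b = π(1)²/4 = 0.7854 in². φR_n = 0.75 × 68 × 0.7854 × 8 × 1 = 320.4 kips.
Bearing (0.3125 in plate, F_u = 70 ksi): end bolts L_c = 1.5 − 1.125/2 = 0.9375, R_n = min(1.2×0.9375×0.3125×70, 2.4×1×0.3125×70) = 24.609 kips/bolt; interior L_c = 2.9375 − 1.125 = 1.8125, R_n = 47.578 kips/bolt. φR_n = 0.75 × (2×24.609 + 6×47.578) = 251.0 kips.
Block shear: shear path 2×[1.5+3×2.9375] = 2×10.3125 in, A_gv = 6.4453, A_nv = 2×(10.3125 − 3.5×1.1875)×0.3125 = 3.8477 in²; tension across gage: (3.5625 − 1×1.1875)×0.3125 = 0.74219 in². R_n = min(0.6×70×3.8477, 0.6×50×6.4453) + 1.0×70×0.74219 = min(161.6, 193.36) + 51.953 = 213.55 kips. φR_n = 0.75 × 213.55 = 160.2 kips.
Tension rupture (net): A_n = (9.625 − 2×1.1875)×0.3125 = 2.2656 in² (U = 1.0, A_e = A_n). φR_n = 0.75 × 70 × 2.2656 = 118.9 kips.
Governing: min(320.4, 251.0, 160.2, 118.9) = 118.9 kips → net-section rupture.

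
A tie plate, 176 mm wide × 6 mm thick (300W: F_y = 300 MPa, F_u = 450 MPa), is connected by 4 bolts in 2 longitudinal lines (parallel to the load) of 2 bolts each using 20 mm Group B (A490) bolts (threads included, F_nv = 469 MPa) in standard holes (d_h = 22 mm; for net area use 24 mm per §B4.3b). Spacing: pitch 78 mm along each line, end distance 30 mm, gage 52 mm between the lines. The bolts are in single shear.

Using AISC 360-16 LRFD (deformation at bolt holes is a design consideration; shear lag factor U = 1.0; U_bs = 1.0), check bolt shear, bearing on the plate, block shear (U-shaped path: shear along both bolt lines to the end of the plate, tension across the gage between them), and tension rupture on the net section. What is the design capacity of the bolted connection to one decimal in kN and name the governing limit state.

Bolt shear: A_b = π(20)²/4 = 314.16 mm². φR_n = 0.75 × 469 × 314.16 × 4 × 1 = 442.0 kN.
Bearing (6 mm plate, F_u = 450 MPa): end bolts L_c = 30 − 22/2 = 19, R_n = min(1.2×19×6×450, 2.4×20×6×450) = 61.56 kN/bolt; interior L_c = 78 − 22 = 56, R_n = 129.6 kN/bolt. φR_n = 0.75 × (2×61.56 + 2×129.6) = 286.7 kN.
Block shear: shear path 2×[30+1×78] = 2×108 mm, A_gv = 1296, A_nv = 2×(108 − 1.5×24)×6 = 864 mm²; tension across gage: (52 − 1×24)×6 = 168 mm². R_n = min(0.6×450×864, 0.6×300×1296) + 1.0×450×168 = min(233.28, 233.28) + 75.6 = 308.88 kN. φR_n = 0.75 × 308.88 = 231.7 kN.
Tension rupture (net): A_n = (176 − 2×24)×6 = 768 mm² (U = 1.0, A_e = A_n). φR_n = 0.75 × 450 × 768 = 259.2 kN.
Governing: min(442.0, 286.7, 231.7, 259.2) = 231.7 kN → block shear.

231.7 kN (block shear governs)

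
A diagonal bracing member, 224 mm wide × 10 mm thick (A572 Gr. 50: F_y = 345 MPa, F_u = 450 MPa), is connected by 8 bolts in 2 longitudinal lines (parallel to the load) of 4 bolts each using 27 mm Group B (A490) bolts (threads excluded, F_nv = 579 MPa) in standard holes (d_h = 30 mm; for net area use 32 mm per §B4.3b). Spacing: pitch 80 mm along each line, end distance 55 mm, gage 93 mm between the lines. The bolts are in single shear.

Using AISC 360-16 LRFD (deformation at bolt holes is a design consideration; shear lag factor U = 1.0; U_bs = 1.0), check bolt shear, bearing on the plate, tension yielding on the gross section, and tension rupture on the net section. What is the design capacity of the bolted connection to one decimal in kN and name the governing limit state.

540.0 kN (net-section rupture governs)

Bolt shear: A_b = π(27)²/4 = 572.56 mm². φR_n = 0.75 × 579 × 572.56 × 8 × 1 = 1989.1 kN.
Bearing (10 mm plate, F_u = 450 MPa): end bolts L_c = 55 − 30/2 = 40, R_n = min(1.2×40×10×450, 2.4×27×10×450) = 216 kN/bolt; interior L_c = 80 − 30 = 50, R_n = 270 kN/bolt. φR_n = 0.75 × (2×216 + 6×270) = 1539.0 kN.
Tension yield (gross): A_g = 224×10 = 2240 mm². φR_n = 0.90 × 345 × 2240 = 695.5 kN.
Tension rupture (net): A_n = (224 − 2×32)×10 = 1600 mm² (U = 1.0, A_e = A_n). φR_n = 0.75 × 450 × 1600 = 540.0 kN.
Governing: min(1989.1, 1539.0, 695.5, 540.0) = 540.0 kN → net-section rupture.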